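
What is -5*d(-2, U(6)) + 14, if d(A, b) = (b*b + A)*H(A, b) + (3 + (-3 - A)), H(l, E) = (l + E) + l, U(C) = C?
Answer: -336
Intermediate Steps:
H(l, E) = E + 2*l (H(l, E) = (E + l) + l = E + 2*l)
d(A, b) = -A + (A + b²)*(b + 2*A) (d(A, b) = (b*b + A)*(b + 2*A) + (3 + (-3 - A)) = (b² + A)*(b + 2*A) - A = (A + b²)*(b + 2*A) - A = -A + (A + b²)*(b + 2*A))
-5*d(-2, U(6)) + 14 = -5*(-1*(-2) - 2*(6 + 2*(-2)) + 6²*(6 + 2*(-2))) + 14 = -5*(2 - 2*(6 - 4) + 36*(6 - 4)) + 14 = -5*(2 - 2*2 + 36*2) + 14 = -5*(2 - 4 + 72) + 14 = -5*70 + 14 = -350 + 14 = -336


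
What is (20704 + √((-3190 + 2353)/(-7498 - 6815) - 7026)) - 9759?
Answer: 10945 + I*√159927579357/4771 ≈ 10945.0 + 83.821*I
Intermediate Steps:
(20704 + √((-3190 + 2353)/(-7498 - 6815) - 7026)) - 9759 = (20704 + √(-837/(-14313) - 7026)) - 9759 = (20704 + √(-837*(-1/14313) - 7026)) - 9759 = (20704 + √(279/4771 - 7026)) - 9759 = (20704 + √(-33520767/4771)) - 9759 = (20704 + I*√159927579357/4771) - 9759 = 10945 + I*√159927579357/4771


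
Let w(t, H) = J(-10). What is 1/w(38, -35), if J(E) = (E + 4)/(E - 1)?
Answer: 11/6 ≈ 1.8333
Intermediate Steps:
J(E) = (4 + E)/(-1 + E)
w(t, H) = 6/11 (w(t, H) = (4 - 10)/(-1 - 10) = -6/(-11) = -1/11*(-6) = 6/11)
1/w(38, -35) = 1/(6/11) = 11/6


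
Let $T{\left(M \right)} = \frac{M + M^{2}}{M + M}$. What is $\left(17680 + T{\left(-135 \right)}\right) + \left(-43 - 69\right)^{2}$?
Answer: $30157$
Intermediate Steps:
$T{\left(M \right)} = \frac{M + M^{2}}{2 M}$
$\left(17680 + T{\left(-135 \right)}\right) + \left(-43 - 69\right)^{2} = \left(17680 + \left(\frac{1}{2} + \frac{1}{2} \left(-135\right)\right)\right) + \left(-43 - 69\right)^{2} = \left(17680 + \left(\frac{1}{2} - \frac{135}{2}\right)\right) + \left(-112\right)^{2} = \left(17680 - 67\right) + 12544 = 17613 + 12544 = 30157$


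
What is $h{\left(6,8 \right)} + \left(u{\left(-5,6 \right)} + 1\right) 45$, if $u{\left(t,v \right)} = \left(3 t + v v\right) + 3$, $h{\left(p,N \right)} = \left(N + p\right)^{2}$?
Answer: $1321$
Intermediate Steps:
$u{\left(t,v \right)} = 3 + v^{2} + 3 t$ ($u{\left(t,v \right)} = \left(3 t + v^{2}\right) + 3 = \left(v^{2} + 3 t\right) + 3 = 3 + v^{2} + 3 t$)
$h{\left(6,8 \right)} + \left(u{\left(-5,6 \right)} + 1\right) 45 = \left(8 + 6\right)^{2} + \left(\left(3 + 6^{2} + 3 \left(-5\right)\right) + 1\right) 45 = 14^{2} + \left(\left(3 + 36 - 15\right) + 1\right) 45 = 196 + \left(24 + 1\right) 45 = 196 + 25 \cdot 45 = 196 + 1125 = 1321$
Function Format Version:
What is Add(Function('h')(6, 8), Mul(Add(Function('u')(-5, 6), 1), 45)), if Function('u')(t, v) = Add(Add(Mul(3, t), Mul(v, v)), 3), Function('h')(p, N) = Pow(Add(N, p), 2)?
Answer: 1321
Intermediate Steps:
Function('u')(t, v) = Add(3, Pow(v, 2), Mul(3, t)) (Function('u')(t, v) = Add(Add(Mul(3, t), Pow(v, 2)), 3) = Add(Add(Pow(v, 2), Mul(3, t)), 3) = Add(3, Pow(v, 2), Mul(3, t)))
Add(Function('h')(6, 8), Mul(Add(Function('u')(-5, 6), 1), 45)) = Add(Pow(Add(8, 6), 2), Mul(Add(Add(3, Pow(6, 2), Mul(3, -5)), 1), 45)) = Add(Pow(14, 2), Mul(Add(Add(3, 36, -15), 1), 45)) = Add(196, Mul(Add(24, 1), 45)) = Add(196, Mul(25, 45)) = Add(196, 1125) = 1321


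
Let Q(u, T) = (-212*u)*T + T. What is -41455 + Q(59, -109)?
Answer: 1321808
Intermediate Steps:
Q(u, T) = T - 212*T*u (Q(u, T) = -212*T*u + T = T - 212*T*u)
-41455 + Q(59, -109) = -41455 - 109*(1 - 212*59) = -41455 - 109*(1 - 12508) = -41455 - 109*(-12507) = -41455 + 1363263 = 1321808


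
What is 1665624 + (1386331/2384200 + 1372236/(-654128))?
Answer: 162353634423179723/97473248600 ≈ 1.6656e+6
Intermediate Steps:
1665624 + (1386331/2384200 + 1372236/(-654128)) = 1665624 + (1386331*(1/2384200) + 1372236*(-1/654128)) = 1665624 + (1386331/2384200 - 343059/163532) = 1665624 - 147802946677/97473248600 = 162353634423179723/97473248600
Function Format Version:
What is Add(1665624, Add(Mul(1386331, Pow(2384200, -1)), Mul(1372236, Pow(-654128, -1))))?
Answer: Rational(162353634423179723, 97473248600) ≈ 1.6656e+6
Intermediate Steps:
Add(1665624, Add(Mul(1386331, Pow(2384200, -1)), Mul(1372236, Pow(-654128, -1)))) = Add(1665624, Add(Mul(1386331, Rational(1, 2384200)), Mul(1372236, Rational(-1, 654128)))) = Add(1665624, Add(Rational(1386331, 2384200), Rational(-343059, 163532))) = Add(1665624, Rational(-147802946677, 97473248600)) = Rational(162353634423179723, 97473248600)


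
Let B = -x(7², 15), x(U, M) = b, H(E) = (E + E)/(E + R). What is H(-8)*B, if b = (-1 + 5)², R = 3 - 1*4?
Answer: -256/9 ≈ -28.444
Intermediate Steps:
R = -1 (R = 3 - 4 = -1)
H(E) = 2*E/(-1 + E) (H(E) = (E + E)/(E - 1) = (2*E)/(-1 + E) = 2*E/(-1 + E))
b = 16 (b = 4² = 16)
x(U, M) = 16
B = -16 (B = -1*16 = -16)
H(-8)*B = (2*(-8)/(-1 - 8))*(-16) = (2*(-8)/(-9))*(-16) = (2*(-8)*(-⅑))*(-16) = (16/9)*(-16) = -256/9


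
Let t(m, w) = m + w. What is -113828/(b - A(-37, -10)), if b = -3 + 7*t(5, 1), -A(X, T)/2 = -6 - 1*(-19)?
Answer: -8756/5 ≈ -1751.2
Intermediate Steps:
A(X, T) = -26 (A(X, T) = -2*(-6 - 1*(-19)) = -2*(-6 + 19) = -2*13 = -26)
b = 39 (b = -3 + 7*(5 + 1) = -3 + 7*6 = -3 + 42 = 39)
-113828/(b - A(-37, -10)) = -113828/(39 - 1*(-26)) = -113828/(39 + 26) = -113828/65 = -143*796/65 = -8756/5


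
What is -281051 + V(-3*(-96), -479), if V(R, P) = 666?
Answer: -280385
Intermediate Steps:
-281051 + V(-3*(-96), -479) = -281051 + 666 = -280385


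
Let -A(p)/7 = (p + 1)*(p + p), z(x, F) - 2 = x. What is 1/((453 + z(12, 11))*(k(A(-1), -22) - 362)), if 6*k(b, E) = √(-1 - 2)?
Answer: -4344/734371043 - 2*I*√3/734371043 ≈ -5.9153e-6 - 4.7171e-9*I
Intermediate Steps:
z(x, F) = 2 + x
A(p) = -14*p*(1 + p) (A(p) = -7*(p + 1)*(p + p) = -7*(1 + p)*2*p = -14*p*(1 + p))
k(b, E) = I*√3/6 (k(b, E) = √(-1 - 2)/6 = √(-3)/6 = (I*√3)/6 = I*√3/6)
1/((453 + z(12, 11))*(k(A(-1), -22) - 362)) = 1/((453 + (2 + 12))*(I*√3/6 - 362)) = 1/((453 + 14)*(-362 + I*√3/6)) = 1/(467*(-362 + I*√3/6)) = 1/(-169054 + 467*I*√3/6)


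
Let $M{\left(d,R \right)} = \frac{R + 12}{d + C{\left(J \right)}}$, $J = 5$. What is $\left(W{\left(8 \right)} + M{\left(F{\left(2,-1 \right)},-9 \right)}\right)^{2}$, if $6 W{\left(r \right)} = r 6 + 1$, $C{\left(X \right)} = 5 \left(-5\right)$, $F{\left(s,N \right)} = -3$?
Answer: $\frac{458329}{7056} \approx 64.956$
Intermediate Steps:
$C{\left(X \right)} = -25$
$W{\left(r \right)} = \frac{1}{6} + r$ ($W{\left(r \right)} = \frac{r 6 + 1}{6} = \frac{6 r + 1}{6} = \frac{1 + 6 r}{6} = \frac{1}{6} + r$)
$M{\left(d,R \right)} = \frac{12 + R}{-25 + d}$ ($M{\left(d,R \right)} = \frac{R + 12}{d - 25} = \frac{12 + R}{-25 + d}$)
$\left(W{\left(8 \right)} + M{\left(F{\left(2,-1 \right)},-9 \right)}\right)^{2} = \left(\left(\frac{1}{6} + 8\right) + \frac{12 - 9}{-25 - 3}\right)^{2} = \left(\frac{49}{6} + \frac{1}{-28} \cdot 3\right)^{2} = \left(\frac{49}{6} - \frac{3}{28}\right)^{2} = \left(\frac{677}{84}\right)^{2} = \frac{458329}{7056}$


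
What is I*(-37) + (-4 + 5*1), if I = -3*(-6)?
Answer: -665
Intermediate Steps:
I = 18
I*(-37) + (-4 + 5*1) = 18*(-37) + (-4 + 5*1) = -666 + (-4 + 5) = -666 + 1 = -665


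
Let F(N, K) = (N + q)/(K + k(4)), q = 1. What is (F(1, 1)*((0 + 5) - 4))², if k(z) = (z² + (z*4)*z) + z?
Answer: 4/7225 ≈ 0.00055363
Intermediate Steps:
k(z) = z + 5*z² (k(z) = (z² + (4*z)*z) + z = (z² + 4*z²) + z = 5*z² + z = z + 5*z²)
F(N, K) = (1 + N)/(84 + K) (F(N, K) = (N + 1)/(K + 4*(1 + 5*4)) = (1 + N)/(K + 4*(1 + 20)) = (1 + N)/(K + 4*21) = (1 + N)/(K + 84) = (1 + N)/(84 + K))
(F(1, 1)*((0 + 5) - 4))² = (((1 + 1)/(84 + 1))*((0 + 5) - 4))² = ((2/85)*(5 - 4))² = (((1/85)*2)*1)² = ((2/85)*1)² = (2/85)² = 4/7225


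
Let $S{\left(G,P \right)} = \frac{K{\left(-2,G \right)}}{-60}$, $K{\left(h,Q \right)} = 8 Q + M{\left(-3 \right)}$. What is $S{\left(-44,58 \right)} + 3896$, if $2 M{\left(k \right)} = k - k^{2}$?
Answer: $\frac{117059}{30} \approx 3902.0$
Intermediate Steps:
$M{\left(k \right)} = \frac{k}{2} - \frac{k^{2}}{2}$ ($M{\left(k \right)} = \frac{k - k^{2}}{2} = \frac{k}{2} - \frac{k^{2}}{2}$)
$K{\left(h,Q \right)} = -6 + 8 Q$ ($K{\left(h,Q \right)} = 8 Q + \frac{1}{2} \left(-3\right) \left(1 - -3\right) = 8 Q + \frac{1}{2} \left(-3\right) \left(1 + 3\right) = 8 Q + \frac{1}{2} \left(-3\right) 4 = 8 Q - 6 = -6 + 8 Q$)
$S{\left(G,P \right)} = \frac{1}{10} - \frac{2 G}{15}$ ($S{\left(G,P \right)} = \frac{-6 + 8 G}{-60} = \left(-6 + 8 G\right) \left(- \frac{1}{60}\right) = \frac{1}{10} - \frac{2 G}{15}$)
$S{\left(-44,58 \right)} + 3896 = \left(\frac{1}{10} - - \frac{88}{15}\right) + 3896 = \left(\frac{1}{10} + \frac{88}{15}\right) + 3896 = \frac{179}{30} + 3896 = \frac{117059}{30}$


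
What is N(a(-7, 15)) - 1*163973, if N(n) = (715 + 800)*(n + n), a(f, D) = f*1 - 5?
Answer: -200333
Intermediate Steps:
a(f, D) = -5 + f (a(f, D) = f - 5 = -5 + f)
N(n) = 3030*n (N(n) = 1515*(2*n) = 3030*n)
N(a(-7, 15)) - 1*163973 = 3030*(-5 - 7) - 1*163973 = 3030*(-12) - 163973 = -36360 - 163973 = -200333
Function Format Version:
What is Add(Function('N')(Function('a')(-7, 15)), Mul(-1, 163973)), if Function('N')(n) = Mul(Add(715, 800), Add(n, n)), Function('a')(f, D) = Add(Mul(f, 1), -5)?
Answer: -200333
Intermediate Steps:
Function('a')(f, D) = Add(-5, f) (Function('a')(f, D) = Add(f, -5) = Add(-5, f))
Function('N')(n) = Mul(3030, n) (Function('N')(n) = Mul(1515, Mul(2, n)) = Mul(3030, n))
Add(Function('N')(Function('a')(-7, 15)), Mul(-1, 163973)) = Add(Mul(3030, Add(-5, -7)), Mul(-1, 163973)) = Add(Mul(3030, -12), -163973) = Add(-36360, -163973) = -200333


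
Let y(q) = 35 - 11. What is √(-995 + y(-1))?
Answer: I*√971 ≈ 31.161*I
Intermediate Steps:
y(q) = 24
√(-995 + y(-1)) = √(-995 + 24) = √(-971) = I*√971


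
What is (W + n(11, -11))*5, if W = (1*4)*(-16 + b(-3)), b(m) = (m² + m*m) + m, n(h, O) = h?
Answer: 35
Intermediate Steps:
b(m) = m + 2*m² (b(m) = (m² + m²) + m = 2*m² + m = m + 2*m²)
W = -4 (W = (1*4)*(-16 - 3*(1 + 2*(-3))) = 4*(-16 - 3*(1 - 6)) = 4*(-16 - 3*(-5)) = 4*(-16 + 15) = 4*(-1) = -4)
(W + n(11, -11))*5 = (-4 + 11)*5 = 7*5 = 35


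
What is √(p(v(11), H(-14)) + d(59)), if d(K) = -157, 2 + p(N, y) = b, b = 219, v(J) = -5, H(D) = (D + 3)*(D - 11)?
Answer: 2*√15 ≈ 7.7460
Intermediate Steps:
H(D) = (-11 + D)*(3 + D) (H(D) = (3 + D)*(-11 + D) = (-11 + D)*(3 + D))
p(N, y) = 217 (p(N, y) = -2 + 219 = 217)
√(p(v(11), H(-14)) + d(59)) = √(217 - 157) = √60 = 2*√15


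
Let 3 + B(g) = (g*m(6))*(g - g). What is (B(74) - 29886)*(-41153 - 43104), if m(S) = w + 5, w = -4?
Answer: 2518357473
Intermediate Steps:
m(S) = 1 (m(S) = -4 + 5 = 1)
B(g) = -3 (B(g) = -3 + (g*1)*(g - g) = -3 + g*0 = -3 + 0 = -3)
(B(74) - 29886)*(-41153 - 43104) = (-3 - 29886)*(-41153 - 43104) = -29889*(-84257) = 2518357473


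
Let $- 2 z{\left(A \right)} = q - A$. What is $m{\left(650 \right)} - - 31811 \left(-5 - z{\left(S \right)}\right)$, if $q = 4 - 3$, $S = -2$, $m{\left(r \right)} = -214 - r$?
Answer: $- \frac{224405}{2} \approx -1.122 \cdot 10^{5}$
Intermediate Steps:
$q = 1$
$z{\left(A \right)} = - \frac{1}{2} + \frac{A}{2}$ ($z{\left(A \right)} = - \frac{1 - A}{2} = - \frac{1}{2} + \frac{A}{2}$)
$m{\left(650 \right)} - - 31811 \left(-5 - z{\left(S \right)}\right) = \left(-214 - 650\right) - - 31811 \left(-5 - \left(- \frac{1}{2} + \frac{1}{2} \left(-2\right)\right)\right) = \left(-214 - 650\right) - - 31811 \left(-5 - \left(- \frac{1}{2} - 1\right)\right) = -864 - - 31811 \left(-5 - - \frac{3}{2}\right) = -864 - - 31811 \left(-5 + \frac{3}{2}\right) = -864 - \left(-31811\right) \left(- \frac{7}{2}\right) = -864 - \frac{222677}{2} = - \frac{224405}{2}$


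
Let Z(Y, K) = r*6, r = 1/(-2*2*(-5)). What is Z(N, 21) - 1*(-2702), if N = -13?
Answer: 27023/10 ≈ 2702.3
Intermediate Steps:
r = 1/20 (r = 1/(-4*(-5)) = 1/20 ≈ 0.050000)
Z(Y, K) = 3/10 (Z(Y, K) = (1/20)*6 = 3/10)
Z(N, 21) - 1*(-2702) = 3/10 - 1*(-2702) = 3/10 + 2702 = 27023/10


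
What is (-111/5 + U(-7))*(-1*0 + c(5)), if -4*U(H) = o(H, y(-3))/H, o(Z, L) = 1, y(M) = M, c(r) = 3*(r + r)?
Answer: -9309/14 ≈ -664.93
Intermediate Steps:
c(r) = 6*r (c(r) = 3*(2*r) = 6*r)
U(H) = -1/(4*H)
(-111/5 + U(-7))*(-1*0 + c(5)) = (-111/5 - 1/4/(-7))*(-1*0 + 6*5) = (-111*1/5 - 1/4*(-1/7))*(0 + 30) = (-111/5 + 1/28)*30 = -3103/140*30 = -9309/14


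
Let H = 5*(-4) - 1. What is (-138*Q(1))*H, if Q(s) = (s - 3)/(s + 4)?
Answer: -5796/5 ≈ -1159.2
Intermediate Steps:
Q(s) = (-3 + s)/(4 + s)
H = -21 (H = -20 - 1 = -21)
(-138*Q(1))*H = -138*(-3 + 1)/(4 + 1)*(-21) = -138*-2/5*(-21) = -138*(1/5)*(-2)*(-21) = -138*(-2)/5*(-21) = -23*(-12/5)*(-21) = (276/5)*(-21) = -5796/5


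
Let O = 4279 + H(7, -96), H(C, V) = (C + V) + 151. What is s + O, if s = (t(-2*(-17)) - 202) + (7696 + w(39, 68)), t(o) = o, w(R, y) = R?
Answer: 11908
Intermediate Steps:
H(C, V) = 151 + C + V
O = 4341 (O = 4279 + (151 + 7 - 96) = 4279 + 62 = 4341)
s = 7567 (s = (-2*(-17) - 202) + (7696 + 39) = (34 - 202) + 7735 = -168 + 7735 = 7567)
s + O = 7567 + 4341 = 11908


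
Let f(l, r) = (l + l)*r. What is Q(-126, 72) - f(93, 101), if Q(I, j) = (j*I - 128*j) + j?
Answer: -37002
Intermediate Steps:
Q(I, j) = -127*j + I*j (Q(I, j) = (I*j - 128*j) + j = (-128*j + I*j) + j = -127*j + I*j)
f(l, r) = 2*l*r (f(l, r) = (2*l)*r = 2*l*r)
Q(-126, 72) - f(93, 101) = 72*(-127 - 126) - 2*93*101 = 72*(-253) - 1*18786 = -18216 - 18786 = -37002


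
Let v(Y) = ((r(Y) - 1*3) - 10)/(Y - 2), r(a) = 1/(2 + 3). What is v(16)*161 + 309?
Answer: 809/5 ≈ 161.80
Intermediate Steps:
r(a) = ⅕ (r(a) = 1/5 = ⅕)
v(Y) = -64/(5*(-2 + Y)) (v(Y) = ((⅕ - 1*3) - 10)/(Y - 2) = ((⅕ - 3) - 10)/(-2 + Y) = (-14/5 - 10)/(-2 + Y) = -64/(5*(-2 + Y)))
v(16)*161 + 309 = -64/(-10 + 5*16)*161 + 309 = -64/(-10 + 80)*161 + 309 = -64/70*161 + 309 = -64*1/70*161 + 309 = -32/35*161 + 309 = -736/5 + 309 = 809/5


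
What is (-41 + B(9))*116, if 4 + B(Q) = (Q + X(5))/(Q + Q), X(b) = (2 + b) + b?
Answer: -15254/3 ≈ -5084.7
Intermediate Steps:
X(b) = 2 + 2*b
B(Q) = -4 + (12 + Q)/(2*Q) (B(Q) = -4 + (Q + (2 + 2*5))/(Q + Q) = -4 + (Q + (2 + 10))/((2*Q)) = -4 + (Q + 12)*(1/(2*Q)) = -4 + (12 + Q)*(1/(2*Q)) = -4 + (12 + Q)/(2*Q))
(-41 + B(9))*116 = (-41 + (-7/2 + 6/9))*116 = (-41 + (-7/2 + 6*(⅑)))*116 = (-41 + (-7/2 + ⅔))*116 = (-41 - 17/6)*116 = -263/6*116 = -15254/3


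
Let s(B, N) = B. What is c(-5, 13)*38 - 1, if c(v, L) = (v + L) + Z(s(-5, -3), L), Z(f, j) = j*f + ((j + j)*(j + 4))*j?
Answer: 216181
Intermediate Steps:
Z(f, j) = f*j + 2*j**2*(4 + j) (Z(f, j) = f*j + ((2*j)*(4 + j))*j = f*j + (2*j*(4 + j))*j = f*j + 2*j**2*(4 + j))
c(v, L) = L + v + L*(-5 + 2*L**2 + 8*L) (c(v, L) = (v + L) + L*(-5 + 2*L**2 + 8*L) = (L + v) + L*(-5 + 2*L**2 + 8*L) = L + v + L*(-5 + 2*L**2 + 8*L))
c(-5, 13)*38 - 1 = (13 - 5 + 13*(-5 + 2*13**2 + 8*13))*38 - 1 = (13 - 5 + 13*(-5 + 2*169 + 104))*38 - 1 = (13 - 5 + 13*(-5 + 338 + 104))*38 - 1 = (13 - 5 + 13*437)*38 - 1 = (13 - 5 + 5681)*38 - 1 = 5689*38 - 1 = 216182 - 1 = 216181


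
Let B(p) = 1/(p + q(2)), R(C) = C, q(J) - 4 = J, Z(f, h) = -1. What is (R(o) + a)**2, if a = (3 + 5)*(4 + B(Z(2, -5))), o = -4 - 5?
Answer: 15129/25 ≈ 605.16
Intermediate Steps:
o = -9
q(J) = 4 + J
B(p) = 1/(6 + p) (B(p) = 1/(p + (4 + 2)) = 1/(p + 6) = 1/(6 + p))
a = 168/5 (a = (3 + 5)*(4 + 1/(6 - 1)) = 8*(4 + 1/5) = 8*(21/5) = 168/5 ≈ 33.600)
(R(o) + a)**2 = (-9 + 168/5)**2 = (123/5)**2 = 15129/25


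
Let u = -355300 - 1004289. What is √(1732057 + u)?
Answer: 2*√93117 ≈ 610.30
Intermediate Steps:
u = -1359589
√(1732057 + u) = √(1732057 - 1359589) = √372468 = 2*√93117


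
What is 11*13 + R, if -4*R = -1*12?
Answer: 146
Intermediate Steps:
R = 3 (R = -(-1)*12/4 = -1/4*(-12) = 3)
11*13 + R = 11*13 + 3 = 143 + 3 = 146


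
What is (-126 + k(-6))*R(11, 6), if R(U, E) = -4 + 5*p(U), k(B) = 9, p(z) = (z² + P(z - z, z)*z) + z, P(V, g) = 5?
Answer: -108927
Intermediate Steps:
p(z) = z² + 6*z (p(z) = (z² + 5*z) + z = z² + 6*z)
R(U, E) = -4 + 5*U*(6 + U) (R(U, E) = -4 + 5*(U*(6 + U)) = -4 + 5*U*(6 + U))
(-126 + k(-6))*R(11, 6) = (-126 + 9)*(-4 + 5*11*(6 + 11)) = -117*(-4 + 5*11*17) = -117*(-4 + 935) = -117*931 = -108927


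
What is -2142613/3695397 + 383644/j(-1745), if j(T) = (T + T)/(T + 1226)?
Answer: 367893793230661/6448467765 ≈ 57051.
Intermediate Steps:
j(T) = 2*T/(1226 + T) (j(T) = (2*T)/(1226 + T) = 2*T/(1226 + T))
-2142613/3695397 + 383644/j(-1745) = -2142613/3695397 + 383644/((2*(-1745)/(1226 - 1745))) = -2142613*1/3695397 + 383644/((2*(-1745)/(-519))) = -2142613/3695397 + 383644/((2*(-1745)*(-1/519))) = -2142613/3695397 + 383644/(3490/519) = -2142613/3695397 + 383644*(519/3490) = -2142613/3695397 + 99555618/1745 = 367893793230661/6448467765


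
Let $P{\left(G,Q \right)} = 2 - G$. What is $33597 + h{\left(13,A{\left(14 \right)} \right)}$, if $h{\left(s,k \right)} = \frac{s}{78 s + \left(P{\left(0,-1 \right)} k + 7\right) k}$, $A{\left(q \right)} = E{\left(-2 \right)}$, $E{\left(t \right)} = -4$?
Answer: $\frac{34201759}{1018} \approx 33597.0$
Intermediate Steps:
$A{\left(q \right)} = -4$
$h{\left(s,k \right)} = \frac{s}{78 s + k \left(7 + 2 k\right)}$ ($h{\left(s,k \right)} = \frac{s}{78 s + \left(\left(2 - 0\right) k + 7\right) k} = \frac{s}{78 s + \left(\left(2 + 0\right) k + 7\right) k} = \frac{s}{78 s + \left(2 k + 7\right) k} = \frac{s}{78 s + \left(7 + 2 k\right) k} = \frac{s}{78 s + k \left(7 + 2 k\right)}$)
$33597 + h{\left(13,A{\left(14 \right)} \right)} = 33597 + \frac{13}{2 \left(-4\right)^{2} + 7 \left(-4\right) + 78 \cdot 13} = 33597 + \frac{13}{2 \cdot 16 - 28 + 1014} = 33597 + \frac{13}{32 - 28 + 1014} = 33597 + \frac{13}{1018} = \frac{34201759}{1018}$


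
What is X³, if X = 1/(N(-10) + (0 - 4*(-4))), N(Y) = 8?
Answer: 1/13824 ≈ 7.2338e-5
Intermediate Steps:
X = 1/24 (X = 1/(8 + (0 - 4*(-4))) = 1/(8 + (0 + 16)) = 1/(8 + 16) = 1/24 ≈ 0.041667)
X³ = (1/24)³ = 1/13824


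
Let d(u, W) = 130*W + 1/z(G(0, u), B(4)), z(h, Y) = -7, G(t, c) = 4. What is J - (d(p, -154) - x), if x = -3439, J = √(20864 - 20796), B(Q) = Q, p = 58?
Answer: 116068/7 + 2*√17 ≈ 16589.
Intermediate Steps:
J = 2*√17 (J = √68 = 2*√17 ≈ 8.2462)
d(u, W) = -⅐ + 130*W (d(u, W) = 130*W + 1/(-7) = 130*W - ⅐ = -⅐ + 130*W)
J - (d(p, -154) - x) = 2*√17 - ((-⅐ + 130*(-154)) - 1*(-3439)) = 2*√17 - ((-⅐ - 20020) + 3439) = 2*√17 - (-140141/7 + 3439) = 2*√17 - 1*(-116068/7) = 2*√17 + 116068/7 = 116068/7 + 2*√17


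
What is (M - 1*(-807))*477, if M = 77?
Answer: 421668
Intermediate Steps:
(M - 1*(-807))*477 = (77 - 1*(-807))*477 = (77 + 807)*477 = 884*477 = 421668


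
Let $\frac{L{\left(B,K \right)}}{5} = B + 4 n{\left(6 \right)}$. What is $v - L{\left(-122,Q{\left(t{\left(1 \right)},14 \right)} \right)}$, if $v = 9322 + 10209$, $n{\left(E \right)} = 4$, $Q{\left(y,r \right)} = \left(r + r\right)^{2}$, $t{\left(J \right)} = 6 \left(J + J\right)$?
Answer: $20061$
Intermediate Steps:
$t{\left(J \right)} = 12 J$ ($t{\left(J \right)} = 6 \cdot 2 J = 12 J$)
$Q{\left(y,r \right)} = 4 r^{2}$ ($Q{\left(y,r \right)} = \left(2 r\right)^{2} = 4 r^{2}$)
$L{\left(B,K \right)} = 80 + 5 B$ ($L{\left(B,K \right)} = 5 \left(B + 4 \cdot 4\right) = 5 \left(B + 16\right) = 5 \left(16 + B\right) = 80 + 5 B$)
$v = 19531$
$v - L{\left(-122,Q{\left(t{\left(1 \right)},14 \right)} \right)} = 19531 - \left(80 + 5 \left(-122\right)\right) = 19531 - \left(80 - 610\right) = 19531 - -530 = 19531 + 530 = 20061$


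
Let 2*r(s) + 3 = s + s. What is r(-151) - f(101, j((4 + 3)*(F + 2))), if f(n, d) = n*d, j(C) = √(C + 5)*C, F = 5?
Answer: -305/2 - 14847*√6 ≈ -36520.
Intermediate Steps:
j(C) = C*√(5 + C) (j(C) = √(5 + C)*C = C*√(5 + C))
r(s) = -3/2 + s (r(s) = -3/2 + (s + s)/2 = -3/2 + (2*s)/2 = -3/2 + s)
f(n, d) = d*n
r(-151) - f(101, j((4 + 3)*(F + 2))) = (-3/2 - 151) - ((4 + 3)*(5 + 2))*√(5 + (4 + 3)*(5 + 2))*101 = -305/2 - (7*7)*√(5 + 7*7)*101 = -305/2 - 49*√(5 + 49)*101 = -305/2 - 49*√54*101 = -305/2 - 49*(3*√6)*101 = -305/2 - 147*√6*101 = -305/2 - 14847*√6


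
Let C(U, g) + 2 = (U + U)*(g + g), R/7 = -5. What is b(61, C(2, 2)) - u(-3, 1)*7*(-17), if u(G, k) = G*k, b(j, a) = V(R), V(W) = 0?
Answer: -357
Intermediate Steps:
R = -35 (R = 7*(-5) = -35)
C(U, g) = -2 + 4*U*g (C(U, g) = -2 + (U + U)*(g + g) = -2 + (2*U)*(2*g) = -2 + 4*U*g)
b(j, a) = 0
b(61, C(2, 2)) - u(-3, 1)*7*(-17) = 0 - -3*1*7*(-17) = 0 - (-3*7)*(-17) = 0 - (-21)*(-17) = 0 - 1*357 = 0 - 357 = -357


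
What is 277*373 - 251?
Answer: 103070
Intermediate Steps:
277*373 - 251 = 103321 - 251 = 103070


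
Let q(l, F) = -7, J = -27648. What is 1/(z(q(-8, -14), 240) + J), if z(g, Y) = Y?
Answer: -1/27408 ≈ -3.6486e-5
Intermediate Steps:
1/(z(q(-8, -14), 240) + J) = 1/(240 - 27648) = 1/(-27408) = -1/27408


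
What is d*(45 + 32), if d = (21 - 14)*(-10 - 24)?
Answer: -18326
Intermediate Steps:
d = -238 (d = 7*(-34) = -238)
d*(45 + 32) = -238*(45 + 32) = -238*77 = -18326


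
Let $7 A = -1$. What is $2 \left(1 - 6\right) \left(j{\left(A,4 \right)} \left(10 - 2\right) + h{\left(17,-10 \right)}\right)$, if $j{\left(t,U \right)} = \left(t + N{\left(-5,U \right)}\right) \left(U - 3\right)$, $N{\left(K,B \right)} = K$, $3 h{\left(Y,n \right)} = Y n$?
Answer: $\frac{20540}{21} \approx 978.1$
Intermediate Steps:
$A = - \frac{1}{7}$ ($A = \frac{1}{7} \left(-1\right) = - \frac{1}{7} \approx -0.14286$)
$h{\left(Y,n \right)} = \frac{Y n}{3}$
$j{\left(t,U \right)} = \left(-5 + t\right) \left(-3 + U\right)$ ($j{\left(t,U \right)} = \left(t - 5\right) \left(U - 3\right) = \left(-5 + t\right) \left(-3 + U\right)$)
$2 \left(1 - 6\right) \left(j{\left(A,4 \right)} \left(10 - 2\right) + h{\left(17,-10 \right)}\right) = 2 \left(1 - 6\right) \left(\left(15 - 20 - - \frac{3}{7} + 4 \left(- \frac{1}{7}\right)\right) \left(10 - 2\right) + \frac{1}{3} \cdot 17 \left(-10\right)\right) = 2 \left(-5\right) \left(\left(15 - 20 + \frac{3}{7} - \frac{4}{7}\right) 8 - \frac{170}{3}\right) = - 10 \left(\left(- \frac{36}{7}\right) 8 - \frac{170}{3}\right) = - 10 \left(- \frac{288}{7} - \frac{170}{3}\right) = \left(-10\right) \left(- \frac{2054}{21}\right) = \frac{20540}{21}$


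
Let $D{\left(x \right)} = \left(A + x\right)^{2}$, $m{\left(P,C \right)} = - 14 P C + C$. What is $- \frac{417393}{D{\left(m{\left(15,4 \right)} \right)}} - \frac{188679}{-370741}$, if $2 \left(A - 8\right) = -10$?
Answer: $- \frac{3403202226}{36750443107} \approx -0.092603$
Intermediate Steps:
$A = 3$ ($A = 8 + \frac{1}{2} \left(-10\right) = 8 - 5 = 3$)
$m{\left(P,C \right)} = C - 14 C P$ ($m{\left(P,C \right)} = - 14 C P + C = C - 14 C P$)
$D{\left(x \right)} = \left(3 + x\right)^{2}$
$- \frac{417393}{D{\left(m{\left(15,4 \right)} \right)}} - \frac{188679}{-370741} = - \frac{417393}{\left(3 + 4 \left(1 - 210\right)\right)^{2}} - \frac{188679}{-370741} = - \frac{417393}{\left(3 + 4 \left(1 - 210\right)\right)^{2}} - - \frac{188679}{370741} = - \frac{417393}{\left(3 + 4 \left(-209\right)\right)^{2}} + \frac{188679}{370741} = - \frac{417393}{\left(3 - 836\right)^{2}} + \frac{188679}{370741} = - \frac{417393}{\left(-833\right)^{2}} + \frac{188679}{370741} = - \frac{417393}{693889} + \frac{188679}{370741} = - \frac{3403202226}{36750443107}$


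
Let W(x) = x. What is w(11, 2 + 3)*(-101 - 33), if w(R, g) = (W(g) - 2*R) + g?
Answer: 1608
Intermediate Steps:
w(R, g) = -2*R + 2*g (w(R, g) = (g - 2*R) + g = -2*R + 2*g)
w(11, 2 + 3)*(-101 - 33) = (-2*11 + 2*(2 + 3))*(-101 - 33) = (-22 + 2*5)*(-134) = (-22 + 10)*(-134) = -12*(-134) = 1608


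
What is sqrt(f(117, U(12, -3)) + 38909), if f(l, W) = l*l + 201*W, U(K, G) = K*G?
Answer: sqrt(45362) ≈ 212.98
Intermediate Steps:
U(K, G) = G*K
f(l, W) = l**2 + 201*W
sqrt(f(117, U(12, -3)) + 38909) = sqrt((117**2 + 201*(-3*12)) + 38909) = sqrt((13689 + 201*(-36)) + 38909) = sqrt((13689 - 7236) + 38909) = sqrt(6453 + 38909) = sqrt(45362)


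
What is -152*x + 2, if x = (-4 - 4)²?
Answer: -9726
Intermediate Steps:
x = 64 (x = (-8)² = 64)
-152*x + 2 = -152*64 + 2 = -9728 + 2 = -9726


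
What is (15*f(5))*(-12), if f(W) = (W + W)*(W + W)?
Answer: -18000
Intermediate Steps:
f(W) = 4*W² (f(W) = (2*W)*(2*W) = 4*W²)
(15*f(5))*(-12) = (15*(4*5²))*(-12) = (15*(4*25))*(-12) = (15*100)*(-12) = 1500*(-12) = -18000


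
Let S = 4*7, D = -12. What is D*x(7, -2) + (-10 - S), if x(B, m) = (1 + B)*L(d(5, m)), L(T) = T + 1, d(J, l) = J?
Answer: -614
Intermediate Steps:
L(T) = 1 + T
x(B, m) = 6 + 6*B (x(B, m) = (1 + B)*(1 + 5) = (1 + B)*6 = 6 + 6*B)
S = 28
D*x(7, -2) + (-10 - S) = -12*(6 + 6*7) + (-10 - 1*28) = -12*(6 + 42) + (-10 - 28) = -12*48 - 38 = -576 - 38 = -614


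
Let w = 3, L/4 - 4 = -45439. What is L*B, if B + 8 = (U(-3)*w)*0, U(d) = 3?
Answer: 1453920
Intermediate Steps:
L = -181740 (L = 16 + 4*(-45439) = 16 - 181756 = -181740)
B = -8 (B = -8 + (3*3)*0 = -8 + 9*0 = -8 + 0 = -8)
L*B = -181740*(-8) = 1453920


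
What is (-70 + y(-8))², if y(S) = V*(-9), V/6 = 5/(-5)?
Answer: 256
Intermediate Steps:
V = -6 (V = 6*(5/(-5)) = 6*(5*(-⅕)) = 6*(-1) = -6)
y(S) = 54 (y(S) = -6*(-9) = 54)
(-70 + y(-8))² = (-70 + 54)² = (-16)² = 256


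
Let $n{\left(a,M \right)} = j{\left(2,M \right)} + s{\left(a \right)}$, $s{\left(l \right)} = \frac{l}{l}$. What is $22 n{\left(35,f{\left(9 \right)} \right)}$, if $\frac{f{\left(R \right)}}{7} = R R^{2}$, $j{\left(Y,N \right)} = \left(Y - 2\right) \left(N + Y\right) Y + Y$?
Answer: $66$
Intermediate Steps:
$j{\left(Y,N \right)} = Y + Y \left(-2 + Y\right) \left(N + Y\right)$ ($j{\left(Y,N \right)} = \left(-2 + Y\right) \left(N + Y\right) Y + Y = Y \left(-2 + Y\right) \left(N + Y\right) + Y = Y + Y \left(-2 + Y\right) \left(N + Y\right)$)
$f{\left(R \right)} = 7 R^{3}$ ($f{\left(R \right)} = 7 R R^{2} = 7 R^{3}$)
$s{\left(l \right)} = 1$
$n{\left(a,M \right)} = 3$ ($n{\left(a,M \right)} = 2 \left(1 + 2^{2} - 2 M - 4 + M 2\right) + 1 = 2 \left(1 + 4 - 2 M - 4 + 2 M\right) + 1 = 2 \cdot 1 + 1 = 2 + 1 = 3$)
$22 n{\left(35,f{\left(9 \right)} \right)} = 22 \cdot 3 = 66$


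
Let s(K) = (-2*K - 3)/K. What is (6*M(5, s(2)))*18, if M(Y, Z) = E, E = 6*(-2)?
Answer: -1296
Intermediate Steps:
s(K) = (-3 - 2*K)/K
E = -12
M(Y, Z) = -12
(6*M(5, s(2)))*18 = (6*(-12))*18 = -72*18 = -1296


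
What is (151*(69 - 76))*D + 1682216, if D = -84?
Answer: 1771004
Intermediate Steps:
(151*(69 - 76))*D + 1682216 = (151*(69 - 76))*(-84) + 1682216 = (151*(-7))*(-84) + 1682216 = -1057*(-84) + 1682216 = 88788 + 1682216 = 1771004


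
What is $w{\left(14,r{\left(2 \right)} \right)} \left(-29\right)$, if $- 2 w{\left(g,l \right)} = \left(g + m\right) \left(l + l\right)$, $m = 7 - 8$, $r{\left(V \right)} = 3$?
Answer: $1131$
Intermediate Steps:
$m = -1$
$w{\left(g,l \right)} = - l \left(-1 + g\right)$ ($w{\left(g,l \right)} = - \frac{\left(g - 1\right) \left(l + l\right)}{2} = - \frac{\left(-1 + g\right) 2 l}{2} = - \frac{2 l \left(-1 + g\right)}{2} = - l \left(-1 + g\right)$)
$w{\left(14,r{\left(2 \right)} \right)} \left(-29\right) = 3 \left(1 - 14\right) \left(-29\right) = 3 \left(-13\right) \left(-29\right) = \left(-39\right) \left(-29\right) = 1131$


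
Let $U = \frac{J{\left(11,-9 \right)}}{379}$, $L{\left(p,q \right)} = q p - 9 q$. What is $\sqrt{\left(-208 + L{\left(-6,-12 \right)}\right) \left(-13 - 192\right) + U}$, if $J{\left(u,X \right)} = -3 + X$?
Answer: $\frac{2 \sqrt{206123698}}{379} \approx 75.763$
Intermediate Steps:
$L{\left(p,q \right)} = - 9 q + p q$ ($L{\left(p,q \right)} = p q - 9 q = - 9 q + p q$)
$U = - \frac{12}{379}$ ($U = \frac{-3 - 9}{379} = \left(-12\right) \frac{1}{379} = - \frac{12}{379} \approx -0.031662$)
$\sqrt{\left(-208 + L{\left(-6,-12 \right)}\right) \left(-13 - 192\right) + U} = \sqrt{\left(-208 - 12 \left(-9 - 6\right)\right) \left(-13 - 192\right) - \frac{12}{379}} = \sqrt{\left(-208 - -180\right) \left(-205\right) - \frac{12}{379}} = \sqrt{\left(-208 + 180\right) \left(-205\right) - \frac{12}{379}} = \sqrt{\left(-28\right) \left(-205\right) - \frac{12}{379}} = \sqrt{5740 - \frac{12}{379}} = \sqrt{\frac{2175448}{379}} = \frac{2 \sqrt{206123698}}{379}$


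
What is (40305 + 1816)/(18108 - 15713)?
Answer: 42121/2395 ≈ 17.587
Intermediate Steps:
(40305 + 1816)/(18108 - 15713) = 42121/2395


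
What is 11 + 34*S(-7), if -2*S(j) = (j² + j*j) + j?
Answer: -1536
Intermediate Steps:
S(j) = -j² - j/2 (S(j) = -((j² + j*j) + j)/2 = -((j² + j²) + j)/2 = -(2*j² + j)/2 = -(j + 2*j²)/2 = -j² - j/2)
11 + 34*S(-7) = 11 + 34*(-1*(-7)*(½ - 7)) = 11 + 34*(-1*(-7)*(-13/2)) = 11 + 34*(-91/2) = 11 - 1547 = -1536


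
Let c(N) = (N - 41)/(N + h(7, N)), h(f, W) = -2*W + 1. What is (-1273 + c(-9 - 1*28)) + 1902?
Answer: 11912/19 ≈ 626.95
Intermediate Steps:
h(f, W) = 1 - 2*W
c(N) = (-41 + N)/(1 - N) (c(N) = (N - 41)/(N + (1 - 2*N)) = (-41 + N)/(1 - N))
(-1273 + c(-9 - 1*28)) + 1902 = (-1273 + (-41 + (-9 - 1*28))/(1 - (-9 - 1*28))) + 1902 = (-1273 + (-41 + (-9 - 28))/(1 - (-9 - 28))) + 1902 = (-1273 + (-41 - 37)/(1 - 1*(-37))) + 1902 = (-1273 - 78/(1 + 37)) + 1902 = (-1273 - 78/38) + 1902 = (-1273 + (1/38)*(-78)) + 1902 = (-1273 - 39/19) + 1902 = -24226/19 + 1902 = 11912/19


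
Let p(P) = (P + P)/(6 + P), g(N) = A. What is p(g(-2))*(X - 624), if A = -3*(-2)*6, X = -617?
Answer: -14892/7 ≈ -2127.4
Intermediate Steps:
A = 36 (A = 6*6 = 36)
g(N) = 36
p(P) = 2*P/(6 + P) (p(P) = (2*P)/(6 + P) = 2*P/(6 + P))
p(g(-2))*(X - 624) = (2*36/(6 + 36))*(-617 - 624) = (2*36/42)*(-1241) = (2*36*(1/42))*(-1241) = (12/7)*(-1241) = -14892/7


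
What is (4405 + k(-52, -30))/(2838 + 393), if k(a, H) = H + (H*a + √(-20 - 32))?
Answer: 5935/3231 + 2*I*√13/3231 ≈ 1.8369 + 0.0022318*I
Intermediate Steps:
k(a, H) = H + H*a + 2*I*√13 (k(a, H) = H + (H*a + √(-52)) = H + (H*a + 2*I*√13) = H + H*a + 2*I*√13)
(4405 + k(-52, -30))/(2838 + 393) = (4405 + (-30 - 30*(-52) + 2*I*√13))/(2838 + 393) = (4405 + (-30 + 1560 + 2*I*√13))/3231 = (4405 + (1530 + 2*I*√13))*(1/3231) = (5935 + 2*I*√13)*(1/3231) = 5935/3231 + 2*I*√13/3231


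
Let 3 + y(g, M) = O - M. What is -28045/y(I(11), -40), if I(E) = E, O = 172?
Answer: -28045/209 ≈ -134.19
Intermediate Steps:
y(g, M) = 169 - M (y(g, M) = -3 + (172 - M) = 169 - M)
-28045/y(I(11), -40) = -28045/(169 - 1*(-40)) = -28045/(169 + 40) = -28045/209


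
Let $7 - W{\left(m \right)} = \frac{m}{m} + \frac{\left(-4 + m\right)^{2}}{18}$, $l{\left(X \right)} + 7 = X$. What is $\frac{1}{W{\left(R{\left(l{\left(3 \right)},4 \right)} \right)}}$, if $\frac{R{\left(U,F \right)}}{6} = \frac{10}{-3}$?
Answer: $- \frac{1}{26} \approx -0.038462$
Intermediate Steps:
$l{\left(X \right)} = -7 + X$
$R{\left(U,F \right)} = -20$ ($R{\left(U,F \right)} = 6 \frac{10}{-3} = 6 \cdot 10 \left(- \frac{1}{3}\right) = 6 \left(- \frac{10}{3}\right) = -20$)
$W{\left(m \right)} = 6 - \frac{\left(-4 + m\right)^{2}}{18}$ ($W{\left(m \right)} = 7 - \left(\frac{m}{m} + \frac{\left(-4 + m\right)^{2}}{18}\right) = 7 - \left(1 + \left(-4 + m\right)^{2} \cdot \frac{1}{18}\right) = 7 - \left(1 + \frac{\left(-4 + m\right)^{2}}{18}\right) = 6 - \frac{\left(-4 + m\right)^{2}}{18}$)
$\frac{1}{W{\left(R{\left(l{\left(3 \right)},4 \right)} \right)}} = \frac{1}{6 - \frac{\left(-4 - 20\right)^{2}}{18}} = \frac{1}{6 - \frac{\left(-24\right)^{2}}{18}} = \frac{1}{6 - 32} = \frac{1}{-26} = - \frac{1}{26}$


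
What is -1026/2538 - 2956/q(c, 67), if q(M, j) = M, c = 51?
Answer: -139901/2397 ≈ -58.365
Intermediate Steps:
-1026/2538 - 2956/q(c, 67) = -1026/2538 - 2956/51 = -1026*1/2538 - 2956*1/51 = -19/47 - 2956/51 = -139901/2397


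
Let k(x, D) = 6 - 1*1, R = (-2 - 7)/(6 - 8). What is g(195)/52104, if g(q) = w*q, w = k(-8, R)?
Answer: 25/1336 ≈ 0.018713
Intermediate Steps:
R = 9/2 (R = -9/(-2) = -9*(-1/2) = 9/2 ≈ 4.5000)
k(x, D) = 5 (k(x, D) = 6 - 1 = 5)
w = 5
g(q) = 5*q
g(195)/52104 = (5*195)/52104 = 975*(1/52104) = 25/1336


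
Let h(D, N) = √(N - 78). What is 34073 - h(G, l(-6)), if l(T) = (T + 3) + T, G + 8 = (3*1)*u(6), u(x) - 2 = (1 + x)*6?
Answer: 34073 - I*√87 ≈ 34073.0 - 9.3274*I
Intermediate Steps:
u(x) = 8 + 6*x (u(x) = 2 + (1 + x)*6 = 2 + (6 + 6*x) = 8 + 6*x)
G = 124 (G = -8 + (3*1)*(8 + 6*6) = -8 + 3*(8 + 36) = -8 + 3*44 = -8 + 132 = 124)
l(T) = 3 + 2*T (l(T) = (3 + T) + T = 3 + 2*T)
h(D, N) = √(-78 + N)
34073 - h(G, l(-6)) = 34073 - √(-78 + (3 + 2*(-6))) = 34073 - √(-78 + (3 - 12)) = 34073 - √(-78 - 9) = 34073 - √(-87) = 34073 - I*√87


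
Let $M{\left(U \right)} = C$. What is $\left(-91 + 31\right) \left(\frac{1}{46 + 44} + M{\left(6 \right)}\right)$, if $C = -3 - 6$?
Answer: $\frac{1618}{3} \approx 539.33$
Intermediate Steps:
$C = -9$ ($C = -3 - 6 = -9$)
$M{\left(U \right)} = -9$
$\left(-91 + 31\right) \left(\frac{1}{46 + 44} + M{\left(6 \right)}\right) = \left(-91 + 31\right) \left(\frac{1}{46 + 44} - 9\right) = - 60 \left(\frac{1}{90} - 9\right) = \left(-60\right) \left(- \frac{809}{90}\right) = \frac{1618}{3}$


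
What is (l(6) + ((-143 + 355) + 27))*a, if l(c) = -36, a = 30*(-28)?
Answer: -170520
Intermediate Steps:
a = -840
(l(6) + ((-143 + 355) + 27))*a = (-36 + ((-143 + 355) + 27))*(-840) = (-36 + (212 + 27))*(-840) = (-36 + 239)*(-840) = 203*(-840) = -170520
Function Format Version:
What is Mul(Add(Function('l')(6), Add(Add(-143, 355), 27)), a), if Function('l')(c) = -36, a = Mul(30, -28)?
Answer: -170520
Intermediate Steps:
a = -840
Mul(Add(Function('l')(6), Add(Add(-143, 355), 27)), a) = Mul(Add(-36, Add(Add(-143, 355), 27)), -840) = Mul(Add(-36, Add(212, 27)), -840) = Mul(Add(-36, 239), -840) = Mul(203, -840) = -170520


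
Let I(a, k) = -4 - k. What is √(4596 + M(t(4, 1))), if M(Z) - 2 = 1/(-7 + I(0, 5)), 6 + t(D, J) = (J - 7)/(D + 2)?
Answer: √73567/4 ≈ 67.808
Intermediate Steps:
t(D, J) = -6 + (-7 + J)/(2 + D) (t(D, J) = -6 + (J - 7)/(D + 2) = -6 + (-7 + J)/(2 + D))
M(Z) = 31/16 (M(Z) = 2 + 1/(-7 + (-4 - 1*5)) = 2 + 1/(-7 + (-4 - 5)) = 2 + 1/(-7 - 9) = 2 + 1/(-16) = 2 - 1/16 = 31/16)
√(4596 + M(t(4, 1))) = √(4596 + 31/16) = √(73567/16) = √73567/4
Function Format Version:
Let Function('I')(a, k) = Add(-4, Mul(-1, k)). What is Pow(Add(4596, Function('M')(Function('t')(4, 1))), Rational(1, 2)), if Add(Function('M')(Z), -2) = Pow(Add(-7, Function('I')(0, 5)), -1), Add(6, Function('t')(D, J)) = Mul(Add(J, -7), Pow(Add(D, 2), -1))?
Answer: Mul(Rational(1, 4), Pow(73567, Rational(1, 2))) ≈ 67.808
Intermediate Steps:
Function('t')(D, J) = Add(-6, Mul(Pow(Add(2, D), -1), Add(-7, J))) (Function('t')(D, J) = Add(-6, Mul(Add(J, -7), Pow(Add(D, 2), -1))) = Add(-6, Mul(Add(-7, J), Pow(Add(2, D), -1))) = Add(-6, Mul(Pow(Add(2, D), -1), Add(-7, J))))
Function('M')(Z) = Rational(31, 16) (Function('M')(Z) = Add(2, Pow(Add(-7, Add(-4, Mul(-1, 5))), -1)) = Add(2, Pow(Add(-7, Add(-4, -5)), -1)) = Add(2, Pow(Add(-7, -9), -1)) = Add(2, Pow(-16, -1)) = Add(2, Rational(-1, 16)) = Rational(31, 16))
Pow(Add(4596, Function('M')(Function('t')(4, 1))), Rational(1, 2)) = Pow(Add(4596, Rational(31, 16)), Rational(1, 2)) = Pow(Rational(73567, 16), Rational(1, 2)) = Mul(Rational(1, 4), Pow(73567, Rational(1, 2)))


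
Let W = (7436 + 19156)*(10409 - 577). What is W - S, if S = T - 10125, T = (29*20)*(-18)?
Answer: 261473109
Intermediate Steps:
T = -10440 (T = 580*(-18) = -10440)
W = 261452544 (W = 26592*9832 = 261452544)
S = -20565 (S = -10440 - 10125 = -20565)
W - S = 261452544 - 1*(-20565) = 261452544 + 20565 = 261473109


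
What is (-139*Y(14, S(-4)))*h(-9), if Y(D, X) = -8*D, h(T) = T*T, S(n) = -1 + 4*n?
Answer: 1261008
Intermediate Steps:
h(T) = T**2
(-139*Y(14, S(-4)))*h(-9) = -(-1112)*14*(-9)**2 = -139*(-112)*81 = 15568*81 = 1261008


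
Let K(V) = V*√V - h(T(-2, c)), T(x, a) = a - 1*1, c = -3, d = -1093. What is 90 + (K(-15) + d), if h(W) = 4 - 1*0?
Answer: -1007 - 15*I*√15 ≈ -1007.0 - 58.095*I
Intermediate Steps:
T(x, a) = -1 + a (T(x, a) = a - 1 = -1 + a)
h(W) = 4 (h(W) = 4 + 0 = 4)
K(V) = -4 + V^(3/2) (K(V) = V*√V - 1*4 = V^(3/2) - 4 = -4 + V^(3/2))
90 + (K(-15) + d) = 90 + ((-4 + (-15)^(3/2)) - 1093) = 90 + ((-4 - 15*I*√15) - 1093) = 90 + (-1097 - 15*I*√15) = -1007 - 15*I*√15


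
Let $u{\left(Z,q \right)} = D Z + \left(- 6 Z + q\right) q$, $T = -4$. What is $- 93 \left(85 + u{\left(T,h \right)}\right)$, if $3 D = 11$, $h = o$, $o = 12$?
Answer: $-46717$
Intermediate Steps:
$h = 12$
$D = \frac{11}{3}$ ($D = \frac{1}{3} \cdot 11 = \frac{11}{3} \approx 3.6667$)
$u{\left(Z,q \right)} = \frac{11 Z}{3} + q \left(q - 6 Z\right)$ ($u{\left(Z,q \right)} = \frac{11 Z}{3} + \left(- 6 Z + q\right) q = \frac{11 Z}{3} + \left(q - 6 Z\right) q = \frac{11 Z}{3} + q \left(q - 6 Z\right)$)
$- 93 \left(85 + u{\left(T,h \right)}\right) = - 93 \left(85 + \left(12^{2} + \frac{11}{3} \left(-4\right) - \left(-24\right) 12\right)\right) = - 93 \left(85 + \left(144 - \frac{44}{3} + 288\right)\right) = - 93 \left(85 + \frac{1252}{3}\right) = \left(-93\right) \frac{1507}{3} = -46717$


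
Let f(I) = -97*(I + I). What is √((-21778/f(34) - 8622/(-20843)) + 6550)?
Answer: 3*√3440858597561540818/68740214 ≈ 80.955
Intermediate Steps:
f(I) = -194*I
√((-21778/f(34) - 8622/(-20843)) + 6550) = √((-21778/((-194*34)) - 8622/(-20843)) + 6550) = √((-21778/(-6596) - 8622*(-1/20843)) + 6550) = √((-21778*(-1/6596) + 8622/20843) + 6550) = √((10889/3298 + 8622/20843) + 6550) = √(255394783/68740214 + 6550) = √(450503796483/68740214) = 3*√3440858597561540818/68740214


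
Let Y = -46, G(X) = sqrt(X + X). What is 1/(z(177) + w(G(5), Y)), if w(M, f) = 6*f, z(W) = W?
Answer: -1/99 ≈ -0.010101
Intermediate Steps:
G(X) = sqrt(2)*sqrt(X) (G(X) = sqrt(2*X) = sqrt(2)*sqrt(X))
1/(z(177) + w(G(5), Y)) = 1/(177 + 6*(-46)) = 1/(177 - 276) = 1/(-99) = -1/99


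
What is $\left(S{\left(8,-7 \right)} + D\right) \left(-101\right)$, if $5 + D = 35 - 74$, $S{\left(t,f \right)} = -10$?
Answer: $5454$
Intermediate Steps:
$D = -44$ ($D = -5 + \left(35 - 74\right) = -5 - 39 = -44$)
$\left(S{\left(8,-7 \right)} + D\right) \left(-101\right) = \left(-10 - 44\right) \left(-101\right) = \left(-54\right) \left(-101\right) = 5454$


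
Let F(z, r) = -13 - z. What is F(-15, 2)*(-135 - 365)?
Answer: -1000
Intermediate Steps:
F(-15, 2)*(-135 - 365) = (-13 - 1*(-15))*(-135 - 365) = (-13 + 15)*(-500) = 2*(-500) = -1000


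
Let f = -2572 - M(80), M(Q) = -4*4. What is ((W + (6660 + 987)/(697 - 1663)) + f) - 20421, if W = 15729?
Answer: -2336405/322 ≈ -7255.9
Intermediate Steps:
M(Q) = -16
f = -2556 (f = -2572 - 1*(-16) = -2572 + 16 = -2556)
((W + (6660 + 987)/(697 - 1663)) + f) - 20421 = ((15729 + (6660 + 987)/(697 - 1663)) - 2556) - 20421 = ((15729 + 7647/(-966)) - 2556) - 20421 = ((15729 + 7647*(-1/966)) - 2556) - 20421 = ((15729 - 2549/322) - 2556) - 20421 = (5062189/322 - 2556) - 20421 = 4239157/322 - 20421 = -2336405/322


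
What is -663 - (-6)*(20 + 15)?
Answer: -453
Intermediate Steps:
-663 - (-6)*(20 + 15) = -663 - (-6)*35 = -663 - 1*(-210) = -663 + 210 = -453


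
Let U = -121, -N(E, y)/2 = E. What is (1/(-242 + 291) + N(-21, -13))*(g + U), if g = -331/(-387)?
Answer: -95735264/18963 ≈ -5048.5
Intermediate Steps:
N(E, y) = -2*E
g = 331/387 (g = -331*(-1/387) = 331/387 ≈ 0.85530)
(1/(-242 + 291) + N(-21, -13))*(g + U) = (1/(-242 + 291) - 2*(-21))*(331/387 - 121) = (1/49 + 42)*(-46496/387) = (2059/49)*(-46496/387) = -95735264/18963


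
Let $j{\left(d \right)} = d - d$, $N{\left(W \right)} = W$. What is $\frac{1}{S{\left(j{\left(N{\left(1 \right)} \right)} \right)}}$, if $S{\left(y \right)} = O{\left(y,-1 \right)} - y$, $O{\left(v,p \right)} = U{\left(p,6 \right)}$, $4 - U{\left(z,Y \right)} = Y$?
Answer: $- \frac{1}{2} \approx -0.5$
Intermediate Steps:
$U{\left(z,Y \right)} = 4 - Y$
$O{\left(v,p \right)} = -2$ ($O{\left(v,p \right)} = 4 - 6 = -2$)
$j{\left(d \right)} = 0$
$S{\left(y \right)} = -2 - y$
$\frac{1}{S{\left(j{\left(N{\left(1 \right)} \right)} \right)}} = \frac{1}{-2 - 0} = \frac{1}{-2 + 0} = \frac{1}{-2} = - \frac{1}{2}$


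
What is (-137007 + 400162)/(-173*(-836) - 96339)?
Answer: 263155/48289 ≈ 5.4496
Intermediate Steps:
(-137007 + 400162)/(-173*(-836) - 96339) = 263155/(144628 - 96339) = 263155/48289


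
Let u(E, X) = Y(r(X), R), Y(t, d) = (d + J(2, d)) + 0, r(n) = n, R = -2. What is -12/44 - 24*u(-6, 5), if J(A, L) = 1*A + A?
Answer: -531/11 ≈ -48.273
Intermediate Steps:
J(A, L) = 2*A (J(A, L) = A + A = 2*A)
Y(t, d) = 4 + d (Y(t, d) = (d + 2*2) + 0 = (d + 4) + 0 = (4 + d) + 0 = 4 + d)
u(E, X) = 2 (u(E, X) = 4 - 2 = 2)
-12/44 - 24*u(-6, 5) = -12/44 - 24*2 = -12*1/44 - 48 = -3/11 - 48 = -531/11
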